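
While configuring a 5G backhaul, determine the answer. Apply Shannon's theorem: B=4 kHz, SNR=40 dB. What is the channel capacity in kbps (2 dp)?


Given: B = 4 kHz, SNR = 40 dB
SNR linear = 10^(40/10) = 10000
1 + SNR = 10001
log2(10001) = 13.2878566418
C = 4 * 1000 * 13.2878566418 = 53151.4266 bps
C = 53.151427 kbps -> 53.15 kbps (2 dp)

53.15


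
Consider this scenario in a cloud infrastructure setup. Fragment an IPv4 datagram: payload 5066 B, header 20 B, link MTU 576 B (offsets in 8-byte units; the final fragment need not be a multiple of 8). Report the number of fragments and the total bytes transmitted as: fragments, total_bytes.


Max data per non-final fragment = floor((MTU - header)/8)*8 = floor((576 - 20)/8)*8 = floor(556/8)*8 = 552 B
Final fragment needs no 8-byte alignment: it can carry up to MTU - header = 556 B
Non-final fragments needed = ceil((payload - 556) / 552) = ceil(4510/552) = ceil(8.1703) = 9
Number of fragments = 9 + 1 = 10
Fragment sizes (data): 9 * 552 B + 98 B (last, 98 <= 556 OK)
Total bytes sent = payload + n_frags * header = 5066 + 10*20 = 5066 + 200 = 5266 B

10, 5266


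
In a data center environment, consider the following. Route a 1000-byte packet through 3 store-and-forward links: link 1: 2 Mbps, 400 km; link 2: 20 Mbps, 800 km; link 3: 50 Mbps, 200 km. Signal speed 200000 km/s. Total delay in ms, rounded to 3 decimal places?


Packet = 1000 bytes = 8000 bits. Store-and-forward: sum (t_trans + t_prop) per link.
Link 1: t_trans = 8000/(2*10^6) s = 4.0000 ms; t_prop = 400/200000 s = 2.0000 ms; subtotal = 6.0000 ms
Link 2: t_trans = 8000/(20*10^6) s = 0.4000 ms; t_prop = 800/200000 s = 4.0000 ms; subtotal = 4.4000 ms
Link 3: t_trans = 8000/(50*10^6) s = 0.1600 ms; t_prop = 200/200000 s = 1.0000 ms; subtotal = 1.1600 ms
End-to-end = 6.0000 + 4.4000 + 1.1600 = 11.5600 ms -> 11.560 ms (3 dp)

11.560


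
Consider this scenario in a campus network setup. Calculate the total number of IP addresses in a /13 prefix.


Given: CIDR prefix /13
Host bits = 32 - 13 = 19
Total addresses = 2^19 = 524288

524288


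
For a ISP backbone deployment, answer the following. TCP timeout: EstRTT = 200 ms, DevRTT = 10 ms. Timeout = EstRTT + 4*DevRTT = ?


Given: EstRTT = 200 ms, DevRTT = 10 ms
Timeout = EstRTT + 4 * DevRTT
4 * DevRTT = 4 * 10 = 40
Timeout = 200 + 40 = 240 ms

240


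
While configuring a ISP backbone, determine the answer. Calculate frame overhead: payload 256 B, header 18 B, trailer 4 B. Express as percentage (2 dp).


Given: payload = 256 B, header = 18 B, trailer = 4 B
Overhead bytes = header + trailer = 18 + 4 = 22
Total frame = payload + overhead = 256 + 22 = 278
Overhead % = 22 / 278 * 100 = 7.9137% -> 7.91% (2 dp)

7.91


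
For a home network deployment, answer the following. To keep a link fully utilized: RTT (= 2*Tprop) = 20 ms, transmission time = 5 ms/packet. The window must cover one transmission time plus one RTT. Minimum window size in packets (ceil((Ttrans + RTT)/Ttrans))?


Given: Ttrans = 5 ms, RTT = 20 ms (= 2 * Tprop, Tprop = 10 ms)
Time until first ACK returns = Ttrans + RTT = 5 + 20 = 25 ms
Need W * Ttrans >= Ttrans + RTT  ->  W >= (Ttrans + RTT) / Ttrans
(Ttrans + RTT) / Ttrans = 25 / 5 = 5
W_min = ceil(5) = 5

5


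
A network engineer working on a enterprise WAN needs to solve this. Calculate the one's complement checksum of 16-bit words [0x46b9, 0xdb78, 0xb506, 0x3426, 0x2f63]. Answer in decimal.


Given words: [0x46b9, 0xdb78, 0xb506, 0x3426, 0x2f63]
Step 1: Sum all words
Raw sum = 18105 + 56184 + 46342 + 13350 + 12131 = 146112
Step 2: Fold carry: (15040 + 2) = 15042
One's complement = ~15042 & 0xFFFF = 50493

50493


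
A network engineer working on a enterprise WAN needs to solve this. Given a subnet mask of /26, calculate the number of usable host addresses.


Given: subnet mask /26
Host bits = 32 - 26 = 6
Total addresses = 2^6 = 64
Usable hosts = 64 - 2 (network + broadcast) = 62

62


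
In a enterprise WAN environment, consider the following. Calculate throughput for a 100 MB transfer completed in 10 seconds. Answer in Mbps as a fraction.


Given: file = 100 MB, time = 10 s
File in Mb = 100 * 8 = 800 Mb
Throughput = 800 / 10 Mbps
Throughput = 80 Mbps

80


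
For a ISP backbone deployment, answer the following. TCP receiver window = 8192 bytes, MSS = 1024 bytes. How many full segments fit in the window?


Given: RWND = 8192 bytes, MSS = 1024 bytes
Full segments = floor(RWND / MSS)
Full segments = floor(8192 / 1024)
Full segments = floor(8.0) = 8

8


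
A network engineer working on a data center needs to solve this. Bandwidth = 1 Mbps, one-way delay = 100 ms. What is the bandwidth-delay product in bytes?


Given: bandwidth = 1 Mbps, delay = 100 ms
BDP in bits = 1 * 10^6 * 100 / 1000
BDP in bits = 100000
BDP in bytes = 100000 / 8 = 12500

12500


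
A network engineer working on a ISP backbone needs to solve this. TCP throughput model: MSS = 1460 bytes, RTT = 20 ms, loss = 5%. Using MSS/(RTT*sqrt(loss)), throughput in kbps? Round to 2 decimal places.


Given: MSS = 1460 bytes, RTT = 20 ms, loss = 5%
RTT in seconds = 20 / 1000 = 0.02
Loss rate = 5% = 0.05
sqrt(loss) = sqrt(0.05) = 0.223606797750
Throughput (bytes/s) = 1460 / (0.02 * 0.223606797750) = 326465.9247
Throughput (kbps) = 326465.9247 * 8 / 1000 = 2611.727398 -> 2611.73 kbps (2 dp)

2611.73


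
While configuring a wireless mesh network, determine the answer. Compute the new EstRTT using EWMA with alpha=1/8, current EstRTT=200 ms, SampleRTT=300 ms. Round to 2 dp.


Given: EstRTT = 200 ms, SampleRTT = 300 ms, alpha = 1/8
New EstRTT = (1 - alpha) * EstRTT + alpha * SampleRTT
(7/8) * 200 = 175
(1/8) * 300 = 37.5
New EstRTT = 175 + 37.5 = 212.5 ms -> 212.50 ms (2 dp)

212.50


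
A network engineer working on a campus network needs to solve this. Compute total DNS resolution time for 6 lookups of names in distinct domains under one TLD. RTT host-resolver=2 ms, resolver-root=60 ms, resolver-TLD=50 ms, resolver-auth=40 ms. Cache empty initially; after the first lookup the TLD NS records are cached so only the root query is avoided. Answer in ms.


Lookup 1 (cold cache): local + root + TLD + auth = 2 + 60 + 50 + 40 = 152 ms
Lookups 2..6 (TLD NS cached -> skip root; new domain -> still ask TLD and auth): local + TLD + auth = 2 + 50 + 40 = 92 ms each
Remaining 5 lookups: 5 * 92 = 460 ms
Total = 152 + 460 = 612 ms

612


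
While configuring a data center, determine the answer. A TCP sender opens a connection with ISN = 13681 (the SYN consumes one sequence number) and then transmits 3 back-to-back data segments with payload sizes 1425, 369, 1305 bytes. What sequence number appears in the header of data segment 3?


The SYN occupies sequence number ISN = 13681, so the first data byte is ISN + 1 = 13682.
SEQ of data segment i = (ISN + 1) + sum of payload sizes of segments 1..i-1.
Segment 1: SEQ = 13682, payload = 1425 bytes
Segment 2: SEQ = 15107, payload = 369 bytes
Segment 3: SEQ = 15476, payload = 1305 bytes
SEQ of segment 3 = 13682 + 1425 + 369 = 15476

15476


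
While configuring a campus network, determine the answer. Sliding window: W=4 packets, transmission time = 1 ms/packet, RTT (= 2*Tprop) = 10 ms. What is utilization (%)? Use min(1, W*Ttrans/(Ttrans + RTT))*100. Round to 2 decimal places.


Given: W = 4, Ttrans = 1 ms, RTT = 10 ms (= 2 * Tprop, Tprop = 5 ms)
Cycle time = Ttrans + RTT = 1 + 10 = 11 ms (first packet sent until its ACK returns)
W * Ttrans = 4 * 1 = 4 ms of sending per cycle
W * Ttrans / (Ttrans + RTT) = 4 / 11 = 0.363636
U = min(1, 0.363636) = 0.363636
U% = 36.36%

36.36


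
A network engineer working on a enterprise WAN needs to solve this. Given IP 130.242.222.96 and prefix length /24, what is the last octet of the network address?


Given: IP = 130.242.222.96, prefix = /24
Subnet mask = 255.255.255.0
Last octet of IP: 96
Last octet of mask: 0
Network last octet = 96 AND 0 = 0

0


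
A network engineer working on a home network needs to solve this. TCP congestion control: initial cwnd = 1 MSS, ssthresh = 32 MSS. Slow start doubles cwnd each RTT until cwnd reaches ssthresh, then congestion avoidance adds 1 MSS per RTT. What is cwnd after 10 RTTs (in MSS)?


RTT 0: cwnd = 1 MSS (initial)
RTT 1: cwnd = 2 MSS (slow start, doubled)
RTT 2: cwnd = 4 MSS (slow start, doubled)
RTT 3: cwnd = 8 MSS (slow start, doubled)
RTT 4: cwnd = 16 MSS (slow start, doubled)
RTT 5: cwnd = 32 MSS (slow start, doubled)
RTT 6: cwnd = 33 MSS (congestion avoidance, +1)
RTT 7: cwnd = 34 MSS (congestion avoidance, +1)
RTT 8: cwnd = 35 MSS (congestion avoidance, +1)
RTT 9: cwnd = 36 MSS (congestion avoidance, +1)
RTT 10: cwnd = 37 MSS (congestion avoidance, +1)

37


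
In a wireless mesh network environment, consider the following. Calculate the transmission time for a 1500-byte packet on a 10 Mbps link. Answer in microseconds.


Given: packet = 1500 bytes, bandwidth = 10 Mbps
Packet in bits = 1500 * 8 = 12000 bits
Bandwidth = 10 * 10^6 = 10000000 bps
Time = 12000 / 10000000 seconds
Time in us = 12000 * 10^6 / 10000000 = 1200

1200


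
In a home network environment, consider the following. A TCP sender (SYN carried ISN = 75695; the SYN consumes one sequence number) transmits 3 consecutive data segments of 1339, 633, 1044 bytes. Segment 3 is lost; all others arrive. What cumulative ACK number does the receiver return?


SYN uses sequence number 75695; first data byte = ISN + 1 = 75696.
Segment 1: SEQ = 75696, len = 1339 B, covers [75696, 77034]
Segment 2: SEQ = 77035, len = 633 B, covers [77035, 77667]
Segment 3: SEQ = 77668, len = 1044 B, covers [77668, 78711] [LOST]
In-order data received: bytes [75696, 77667] (segments 1..2).
Segment 3 missing -> gap begins at byte 77668.
Cumulative ACK = next expected in-order byte = 75696 + 1339 + 633 = 77668

77668


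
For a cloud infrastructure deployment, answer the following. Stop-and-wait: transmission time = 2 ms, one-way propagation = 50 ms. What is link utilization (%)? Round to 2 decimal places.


Given: Ttrans = 2 ms, Tprop = 50 ms
RTT = 2 * Tprop = 2 * 50 = 100 ms
U = Ttrans / (Ttrans + RTT)
U = 2 / (2 + 100)
U = 2 / 102 = 0.019608
U% = 1.96%

1.96


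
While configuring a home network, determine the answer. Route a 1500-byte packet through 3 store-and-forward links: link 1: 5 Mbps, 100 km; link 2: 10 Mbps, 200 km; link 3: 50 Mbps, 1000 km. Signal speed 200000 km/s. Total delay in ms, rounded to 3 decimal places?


Packet = 1500 bytes = 12000 bits. Store-and-forward: sum (t_trans + t_prop) per link.
Link 1: t_trans = 12000/(5*10^6) s = 2.4000 ms; t_prop = 100/200000 s = 0.5000 ms; subtotal = 2.9000 ms
Link 2: t_trans = 12000/(10*10^6) s = 1.2000 ms; t_prop = 200/200000 s = 1.0000 ms; subtotal = 2.2000 ms
Link 3: t_trans = 12000/(50*10^6) s = 0.2400 ms; t_prop = 1000/200000 s = 5.0000 ms; subtotal = 5.2400 ms
End-to-end = 2.9000 + 2.2000 + 5.2400 = 10.3400 ms -> 10.340 ms (3 dp)

10.340


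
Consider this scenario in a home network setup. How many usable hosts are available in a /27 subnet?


Given: subnet mask /27
Host bits = 32 - 27 = 5
Total addresses = 2^5 = 32
Usable hosts = 32 - 2 (network + broadcast) = 30

30


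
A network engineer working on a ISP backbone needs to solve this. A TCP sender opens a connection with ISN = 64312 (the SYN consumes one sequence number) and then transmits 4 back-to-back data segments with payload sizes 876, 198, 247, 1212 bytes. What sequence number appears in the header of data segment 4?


The SYN occupies sequence number ISN = 64312, so the first data byte is ISN + 1 = 64313.
SEQ of data segment i = (ISN + 1) + sum of payload sizes of segments 1..i-1.
Segment 1: SEQ = 64313, payload = 876 bytes
Segment 2: SEQ = 65189, payload = 198 bytes
Segment 3: SEQ = 65387, payload = 247 bytes
Segment 4: SEQ = 65634, payload = 1212 bytes
SEQ of segment 4 = 64313 + 876 + 198 + 247 = 65634

65634


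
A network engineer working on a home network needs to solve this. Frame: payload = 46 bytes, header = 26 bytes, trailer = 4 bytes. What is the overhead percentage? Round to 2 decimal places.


Given: payload = 46 B, header = 26 B, trailer = 4 B
Overhead bytes = header + trailer = 26 + 4 = 30
Total frame = payload + overhead = 46 + 30 = 76
Overhead % = 30 / 76 * 100 = 39.4737% -> 39.47% (2 dp)

39.47


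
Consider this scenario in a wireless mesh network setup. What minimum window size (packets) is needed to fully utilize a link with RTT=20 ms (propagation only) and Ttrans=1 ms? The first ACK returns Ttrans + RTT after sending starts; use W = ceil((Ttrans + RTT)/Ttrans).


Given: Ttrans = 1 ms, RTT = 20 ms (= 2 * Tprop, Tprop = 10 ms)
Time until first ACK returns = Ttrans + RTT = 1 + 20 = 21 ms
Need W * Ttrans >= Ttrans + RTT  ->  W >= (Ttrans + RTT) / Ttrans
(Ttrans + RTT) / Ttrans = 21 / 1 = 21
W_min = ceil(21) = 21

21


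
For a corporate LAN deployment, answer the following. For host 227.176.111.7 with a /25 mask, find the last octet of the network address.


Given: IP = 227.176.111.7, prefix = /25
Subnet mask = 255.255.255.128
Last octet of IP: 7
Last octet of mask: 128
Network last octet = 7 AND 128 = 0

0


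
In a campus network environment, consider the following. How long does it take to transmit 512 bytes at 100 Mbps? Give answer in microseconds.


Given: packet = 512 bytes, bandwidth = 100 Mbps
Packet in bits = 512 * 8 = 4096 bits
Bandwidth = 100 * 10^6 = 100000000 bps
Time = 4096 / 100000000 seconds
Time in us = 4096 * 10^6 / 100000000 = 40.96

40.96


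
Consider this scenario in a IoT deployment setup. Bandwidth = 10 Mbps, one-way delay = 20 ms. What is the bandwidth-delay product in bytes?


Given: bandwidth = 10 Mbps, delay = 20 ms
BDP in bits = 10 * 10^6 * 20 / 1000
BDP in bits = 200000
BDP in bytes = 200000 / 8 = 25000

25000


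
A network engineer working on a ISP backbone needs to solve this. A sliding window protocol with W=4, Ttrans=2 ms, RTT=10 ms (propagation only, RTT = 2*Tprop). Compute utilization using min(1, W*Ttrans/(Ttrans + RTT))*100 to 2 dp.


Given: W = 4, Ttrans = 2 ms, RTT = 10 ms (= 2 * Tprop, Tprop = 5 ms)
Cycle time = Ttrans + RTT = 2 + 10 = 12 ms (first packet sent until its ACK returns)
W * Ttrans = 4 * 2 = 8 ms of sending per cycle
W * Ttrans / (Ttrans + RTT) = 8 / 12 = 0.666667
U = min(1, 0.666667) = 0.666667
U% = 66.67%

66.67


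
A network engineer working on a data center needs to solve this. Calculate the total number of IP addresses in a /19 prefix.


Given: CIDR prefix /19
Host bits = 32 - 19 = 13
Total addresses = 2^13 = 8192

8192


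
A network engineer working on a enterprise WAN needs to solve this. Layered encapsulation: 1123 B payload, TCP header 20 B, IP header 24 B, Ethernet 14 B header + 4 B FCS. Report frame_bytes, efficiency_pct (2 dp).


TCP segment = 1123 + 20 = 1143 B
IP packet = 1143 + 24 = 1167 B
Ethernet frame = 1167 + 14 + 4 = 1185 B
Efficiency = app / frame = 1123 / 1185 = 0.947679 = 94.7679% -> 94.77% (2 dp)

1185, 94.77


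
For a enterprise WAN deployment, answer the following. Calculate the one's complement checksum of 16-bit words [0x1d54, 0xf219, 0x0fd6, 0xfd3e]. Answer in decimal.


Given words: [0x1d54, 0xf219, 0x0fd6, 0xfd3e]
Step 1: Sum all words
Raw sum = 7508 + 61977 + 4054 + 64830 = 138369
Step 2: Fold carry: (7297 + 2) = 7299
One's complement = ~7299 & 0xFFFF = 58236

58236


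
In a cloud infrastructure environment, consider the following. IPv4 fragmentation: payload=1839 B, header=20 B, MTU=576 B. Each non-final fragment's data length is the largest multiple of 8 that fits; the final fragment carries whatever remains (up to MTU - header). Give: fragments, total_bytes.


Max data per non-final fragment = floor((MTU - header)/8)*8 = floor((576 - 20)/8)*8 = floor(556/8)*8 = 552 B
Final fragment needs no 8-byte alignment: it can carry up to MTU - header = 556 B
Non-final fragments needed = ceil((payload - 556) / 552) = ceil(1283/552) = ceil(2.3243) = 3
Number of fragments = 3 + 1 = 4
Fragment sizes (data): 3 * 552 B + 183 B (last, 183 <= 556 OK)
Total bytes sent = payload + n_frags * header = 1839 + 4*20 = 1839 + 80 = 1919 B

4, 1919


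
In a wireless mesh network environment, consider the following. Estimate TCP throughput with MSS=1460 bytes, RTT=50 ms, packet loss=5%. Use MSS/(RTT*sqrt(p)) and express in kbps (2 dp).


Given: MSS = 1460 bytes, RTT = 50 ms, loss = 5%
RTT in seconds = 50 / 1000 = 0.05
Loss rate = 5% = 0.05
sqrt(loss) = sqrt(0.05) = 0.223606797750
Throughput (bytes/s) = 1460 / (0.05 * 0.223606797750) = 130586.3699
Throughput (kbps) = 130586.3699 * 8 / 1000 = 1044.690959 -> 1044.69 kbps (2 dp)

1044.69


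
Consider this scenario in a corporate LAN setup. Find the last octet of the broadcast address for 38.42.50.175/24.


Given: IP = 38.42.50.175, prefix = /24
Host bits = 32 - 24 = 8
Network last octet = 175 AND mask = 0
Host part size = 2^8 - 1 = 255
Broadcast last octet = 0 OR 255 = 255

255


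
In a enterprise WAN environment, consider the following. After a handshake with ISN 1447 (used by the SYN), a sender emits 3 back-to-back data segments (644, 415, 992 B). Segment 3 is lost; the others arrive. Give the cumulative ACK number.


SYN uses sequence number 1447; first data byte = ISN + 1 = 1448.
Segment 1: SEQ = 1448, len = 644 B, covers [1448, 2091]
Segment 2: SEQ = 2092, len = 415 B, covers [2092, 2506]
Segment 3: SEQ = 2507, len = 992 B, covers [2507, 3498] [LOST]
In-order data received: bytes [1448, 2506] (segments 1..2).
Segment 3 missing -> gap begins at byte 2507.
Cumulative ACK = next expected in-order byte = 1448 + 644 + 415 = 2507

2507


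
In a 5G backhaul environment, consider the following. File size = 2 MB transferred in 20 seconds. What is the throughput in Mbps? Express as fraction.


Given: file = 2 MB, time = 20 s
File in Mb = 2 * 8 = 16 Mb
Throughput = 16 / 20 Mbps
Throughput = 4/5 Mbps

4/5


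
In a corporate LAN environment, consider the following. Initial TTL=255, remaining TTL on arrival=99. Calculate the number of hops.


Given: initial TTL = 255, received TTL = 99
Hops = initial TTL - received TTL
Hops = 255 - 99 = 156

156


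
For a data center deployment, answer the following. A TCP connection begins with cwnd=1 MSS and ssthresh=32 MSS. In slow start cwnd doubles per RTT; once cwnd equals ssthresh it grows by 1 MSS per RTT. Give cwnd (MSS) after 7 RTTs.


RTT 0: cwnd = 1 MSS (initial)
RTT 1: cwnd = 2 MSS (slow start, doubled)
RTT 2: cwnd = 4 MSS (slow start, doubled)
RTT 3: cwnd = 8 MSS (slow start, doubled)
RTT 4: cwnd = 16 MSS (slow start, doubled)
RTT 5: cwnd = 32 MSS (slow start, doubled)
RTT 6: cwnd = 33 MSS (congestion avoidance, +1)
RTT 7: cwnd = 34 MSS (congestion avoidance, +1)

34


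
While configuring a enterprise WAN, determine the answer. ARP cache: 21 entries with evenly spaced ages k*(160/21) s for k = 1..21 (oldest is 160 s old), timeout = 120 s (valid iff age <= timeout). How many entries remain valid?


Ages are k * 160/21 s for k = 1..21 (spacing = 7.6190 s).
Entry k is valid iff k * 160/21 <= 120 iff k <= 21 * 120 / 160 = 15.7500
n_valid = floor(15.7500) = 15
(n_stale = 21 - 15 = 6)

15


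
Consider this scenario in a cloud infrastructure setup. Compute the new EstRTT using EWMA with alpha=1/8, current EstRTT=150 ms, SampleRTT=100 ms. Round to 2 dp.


Given: EstRTT = 150 ms, SampleRTT = 100 ms, alpha = 1/8
New EstRTT = (1 - alpha) * EstRTT + alpha * SampleRTT
(7/8) * 150 = 131.25
(1/8) * 100 = 12.5
New EstRTT = 131.25 + 12.5 = 143.75 ms -> 143.75 ms (2 dp)

143.75


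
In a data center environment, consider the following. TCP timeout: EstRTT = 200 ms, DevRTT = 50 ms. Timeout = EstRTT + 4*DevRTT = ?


Given: EstRTT = 200 ms, DevRTT = 50 ms
Timeout = EstRTT + 4 * DevRTT
4 * DevRTT = 4 * 50 = 200
Timeout = 200 + 200 = 400 ms

400


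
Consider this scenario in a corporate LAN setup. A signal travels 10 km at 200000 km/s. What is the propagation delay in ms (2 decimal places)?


Given: distance = 10 km, speed = 200000 km/s
Delay = distance / speed = 10 / 200000 seconds
Delay in ms = 10 * 1000 / 200000
Delay = 0.0500 ms
Rounded to 2 dp = 0.05 ms

0.05


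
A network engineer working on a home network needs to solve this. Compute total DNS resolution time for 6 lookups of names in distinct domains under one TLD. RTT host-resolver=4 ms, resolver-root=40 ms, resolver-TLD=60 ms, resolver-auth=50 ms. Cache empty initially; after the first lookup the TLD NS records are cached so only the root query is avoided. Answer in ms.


Lookup 1 (cold cache): local + root + TLD + auth = 4 + 40 + 60 + 50 = 154 ms
Lookups 2..6 (TLD NS cached -> skip root; new domain -> still ask TLD and auth): local + TLD + auth = 4 + 60 + 50 = 114 ms each
Remaining 5 lookups: 5 * 114 = 570 ms
Total = 154 + 570 = 724 ms

724


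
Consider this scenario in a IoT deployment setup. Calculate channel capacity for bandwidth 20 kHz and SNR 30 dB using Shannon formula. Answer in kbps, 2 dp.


Given: B = 20 kHz, SNR = 30 dB
SNR linear = 10^(30/10) = 1000
1 + SNR = 1001
log2(1001) = 9.9672262588
C = 20 * 1000 * 9.9672262588 = 199344.5252 bps
C = 199.344525 kbps -> 199.34 kbps (2 dp)

199.34


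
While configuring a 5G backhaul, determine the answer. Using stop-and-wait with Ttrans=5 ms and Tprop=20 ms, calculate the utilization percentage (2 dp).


Given: Ttrans = 5 ms, Tprop = 20 ms
RTT = 2 * Tprop = 2 * 20 = 40 ms
U = Ttrans / (Ttrans + RTT)
U = 5 / (5 + 40)
U = 5 / 45 = 0.111111
U% = 11.11%

11.11


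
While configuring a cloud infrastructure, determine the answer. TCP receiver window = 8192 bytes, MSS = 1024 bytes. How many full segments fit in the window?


Given: RWND = 8192 bytes, MSS = 1024 bytes
Full segments = floor(RWND / MSS)
Full segments = floor(8192 / 1024)
Full segments = floor(8.0) = 8

8


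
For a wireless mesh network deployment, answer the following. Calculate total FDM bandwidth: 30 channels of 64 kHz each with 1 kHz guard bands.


Given: 30 channels, 64 kHz each, guard = 1 kHz
Channel bandwidth = 30 * 64 = 1920 kHz
Guard bands = 29 gaps * 1 kHz = 29 kHz
Total = 1920 + 29 = 1949 kHz

1949


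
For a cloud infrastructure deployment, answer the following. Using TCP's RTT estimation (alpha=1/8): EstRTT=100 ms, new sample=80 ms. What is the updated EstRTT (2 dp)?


Given: EstRTT = 100 ms, SampleRTT = 80 ms, alpha = 1/8
New EstRTT = (1 - alpha) * EstRTT + alpha * SampleRTT
(7/8) * 100 = 87.5
(1/8) * 80 = 10
New EstRTT = 87.5 + 10 = 97.5 ms -> 97.50 ms (2 dp)

97.50


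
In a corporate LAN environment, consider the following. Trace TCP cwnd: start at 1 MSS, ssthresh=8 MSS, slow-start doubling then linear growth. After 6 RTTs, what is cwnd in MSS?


RTT 0: cwnd = 1 MSS (initial)
RTT 1: cwnd = 2 MSS (slow start, doubled)
RTT 2: cwnd = 4 MSS (slow start, doubled)
RTT 3: cwnd = 8 MSS (slow start, doubled)
RTT 4: cwnd = 9 MSS (congestion avoidance, +1)
RTT 5: cwnd = 10 MSS (congestion avoidance, +1)
RTT 6: cwnd = 11 MSS (congestion avoidance, +1)

11


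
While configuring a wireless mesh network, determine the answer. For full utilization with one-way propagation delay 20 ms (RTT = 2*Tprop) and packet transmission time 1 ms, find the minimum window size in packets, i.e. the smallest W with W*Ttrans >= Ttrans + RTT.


Given: Ttrans = 1 ms, RTT = 40 ms (= 2 * Tprop, Tprop = 20 ms)
Time until first ACK returns = Ttrans + RTT = 1 + 40 = 41 ms
Need W * Ttrans >= Ttrans + RTT  ->  W >= (Ttrans + RTT) / Ttrans
(Ttrans + RTT) / Ttrans = 41 / 1 = 41
W_min = ceil(41) = 41

41


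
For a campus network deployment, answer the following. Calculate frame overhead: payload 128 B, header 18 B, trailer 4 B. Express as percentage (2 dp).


Given: payload = 128 B, header = 18 B, trailer = 4 B
Overhead bytes = header + trailer = 18 + 4 = 22
Total frame = payload + overhead = 128 + 22 = 150
Overhead % = 22 / 150 * 100 = 14.6667% -> 14.67% (2 dp)

14.67


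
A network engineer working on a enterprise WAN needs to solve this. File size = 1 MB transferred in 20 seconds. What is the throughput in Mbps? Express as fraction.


Given: file = 1 MB, time = 20 s
File in Mb = 1 * 8 = 8 Mb
Throughput = 8 / 20 Mbps
Throughput = 2/5 Mbps

2/5


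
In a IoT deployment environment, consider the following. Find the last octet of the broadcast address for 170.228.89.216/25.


Given: IP = 170.228.89.216, prefix = /25
Host bits = 32 - 25 = 7
Network last octet = 216 AND mask = 128
Host part size = 2^7 - 1 = 127
Broadcast last octet = 128 OR 127 = 255

255


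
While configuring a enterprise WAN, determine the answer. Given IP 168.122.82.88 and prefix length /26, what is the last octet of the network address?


Given: IP = 168.122.82.88, prefix = /26
Subnet mask = 255.255.255.192
Last octet of IP: 88
Last octet of mask: 192
Network last octet = 88 AND 192 = 64

64


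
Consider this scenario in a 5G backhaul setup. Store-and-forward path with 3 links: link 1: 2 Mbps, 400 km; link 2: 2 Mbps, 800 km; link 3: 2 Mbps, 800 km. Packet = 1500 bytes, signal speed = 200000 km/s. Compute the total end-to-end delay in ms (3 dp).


Packet = 1500 bytes = 12000 bits. Store-and-forward: sum (t_trans + t_prop) per link.
Link 1: t_trans = 12000/(2*10^6) s = 6.0000 ms; t_prop = 400/200000 s = 2.0000 ms; subtotal = 8.0000 ms
Link 2: t_trans = 12000/(2*10^6) s = 6.0000 ms; t_prop = 800/200000 s = 4.0000 ms; subtotal = 10.0000 ms
Link 3: t_trans = 12000/(2*10^6) s = 6.0000 ms; t_prop = 800/200000 s = 4.0000 ms; subtotal = 10.0000 ms
End-to-end = 8.0000 + 10.0000 + 10.0000 = 28.0000 ms -> 28.000 ms (3 dp)

28.000


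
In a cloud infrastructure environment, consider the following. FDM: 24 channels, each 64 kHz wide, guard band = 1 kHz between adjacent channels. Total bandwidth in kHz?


Given: 24 channels, 64 kHz each, guard = 1 kHz
Channel bandwidth = 24 * 64 = 1536 kHz
Guard bands = 23 gaps * 1 kHz = 23 kHz
Total = 1536 + 23 = 1559 kHz

1559


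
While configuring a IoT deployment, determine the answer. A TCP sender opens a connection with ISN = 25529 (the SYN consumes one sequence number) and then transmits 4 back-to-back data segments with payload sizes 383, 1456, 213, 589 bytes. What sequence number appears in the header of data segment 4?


The SYN occupies sequence number ISN = 25529, so the first data byte is ISN + 1 = 25530.
SEQ of data segment i = (ISN + 1) + sum of payload sizes of segments 1..i-1.
Segment 1: SEQ = 25530, payload = 383 bytes
Segment 2: SEQ = 25913, payload = 1456 bytes
Segment 3: SEQ = 27369, payload = 213 bytes
Segment 4: SEQ = 27582, payload = 589 bytes
SEQ of segment 4 = 25530 + 383 + 1456 + 213 = 27582

27582


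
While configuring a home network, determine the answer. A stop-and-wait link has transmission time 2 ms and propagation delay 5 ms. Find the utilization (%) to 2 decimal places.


Given: Ttrans = 2 ms, Tprop = 5 ms
RTT = 2 * Tprop = 2 * 5 = 10 ms
U = Ttrans / (Ttrans + RTT)
U = 2 / (2 + 10)
U = 2 / 12 = 0.166667
U% = 16.67%

16.67


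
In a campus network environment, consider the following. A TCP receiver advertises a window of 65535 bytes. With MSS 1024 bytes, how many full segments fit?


Given: RWND = 65535 bytes, MSS = 1024 bytes
Full segments = floor(RWND / MSS)
Full segments = floor(65535 / 1024)
Full segments = floor(63.999) = 63

63


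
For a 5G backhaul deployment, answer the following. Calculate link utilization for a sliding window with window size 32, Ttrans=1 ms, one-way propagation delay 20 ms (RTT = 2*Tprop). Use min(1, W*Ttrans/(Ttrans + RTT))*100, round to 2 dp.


Given: W = 32, Ttrans = 1 ms, RTT = 40 ms (= 2 * Tprop, Tprop = 20 ms)
Cycle time = Ttrans + RTT = 1 + 40 = 41 ms (first packet sent until its ACK returns)
W * Ttrans = 32 * 1 = 32 ms of sending per cycle
W * Ttrans / (Ttrans + RTT) = 32 / 41 = 0.780488
U = min(1, 0.780488) = 0.780488
U% = 78.05%

78.05


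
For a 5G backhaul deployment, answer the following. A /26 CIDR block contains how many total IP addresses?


Given: CIDR prefix /26
Host bits = 32 - 26 = 6
Total addresses = 2^6 = 64

64


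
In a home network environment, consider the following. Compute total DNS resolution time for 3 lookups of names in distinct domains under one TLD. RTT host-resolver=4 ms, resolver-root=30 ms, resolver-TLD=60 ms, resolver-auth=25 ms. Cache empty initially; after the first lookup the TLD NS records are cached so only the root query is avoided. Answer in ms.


Lookup 1 (cold cache): local + root + TLD + auth = 4 + 30 + 60 + 25 = 119 ms
Lookups 2..3 (TLD NS cached -> skip root; new domain -> still ask TLD and auth): local + TLD + auth = 4 + 60 + 25 = 89 ms each
Remaining 2 lookups: 2 * 89 = 178 ms
Total = 119 + 178 = 297 ms

297


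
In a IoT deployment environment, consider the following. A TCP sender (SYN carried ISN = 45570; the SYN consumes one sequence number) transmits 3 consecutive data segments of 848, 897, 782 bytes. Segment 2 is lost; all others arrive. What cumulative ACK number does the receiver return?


SYN uses sequence number 45570; first data byte = ISN + 1 = 45571.
Segment 1: SEQ = 45571, len = 848 B, covers [45571, 46418]
Segment 2: SEQ = 46419, len = 897 B, covers [46419, 47315] [LOST]
Segment 3: SEQ = 47316, len = 782 B, covers [47316, 48097]
In-order data received: bytes [45571, 46418] (segments 1..1).
Segment 2 missing -> gap begins at byte 46419; later segments buffered out of order.
Cumulative ACK = next expected in-order byte = 45571 + 848 = 46419

46419


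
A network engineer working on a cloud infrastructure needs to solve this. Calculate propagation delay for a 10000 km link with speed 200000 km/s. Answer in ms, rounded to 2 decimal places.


Given: distance = 10000 km, speed = 200000 km/s
Delay = distance / speed = 10000 / 200000 seconds
Delay in ms = 10000 * 1000 / 200000
Delay = 50.0000 ms
Rounded to 2 dp = 50.00 ms

50.00


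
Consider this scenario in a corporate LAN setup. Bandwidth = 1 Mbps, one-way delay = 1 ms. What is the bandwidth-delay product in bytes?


Given: bandwidth = 1 Mbps, delay = 1 ms
BDP in bits = 1 * 10^6 * 1 / 1000
BDP in bits = 1000
BDP in bytes = 1000 / 8 = 125

125


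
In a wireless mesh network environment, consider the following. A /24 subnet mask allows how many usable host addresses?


Given: subnet mask /24
Host bits = 32 - 24 = 8
Total addresses = 2^8 = 256
Usable hosts = 256 - 2 (network + broadcast) = 254

254


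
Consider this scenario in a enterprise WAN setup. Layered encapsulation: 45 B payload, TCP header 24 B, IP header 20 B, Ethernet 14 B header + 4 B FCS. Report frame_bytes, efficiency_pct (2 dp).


TCP segment = 45 + 24 = 69 B
IP packet = 69 + 20 = 89 B
Ethernet frame = 89 + 14 + 4 = 107 B
Efficiency = app / frame = 45 / 107 = 0.420561 = 42.0561% -> 42.06% (2 dp)

107, 42.06


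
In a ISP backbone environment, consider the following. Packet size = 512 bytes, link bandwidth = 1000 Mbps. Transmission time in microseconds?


Given: packet = 512 bytes, bandwidth = 1000 Mbps
Packet in bits = 512 * 8 = 4096 bits
Bandwidth = 1000 * 10^6 = 1000000000 bps
Time = 4096 / 1000000000 seconds
Time in us = 4096 * 10^6 / 1000000000 = 4.096

4.096


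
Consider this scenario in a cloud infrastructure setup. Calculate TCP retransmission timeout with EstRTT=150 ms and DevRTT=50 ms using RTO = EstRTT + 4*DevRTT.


Given: EstRTT = 150 ms, DevRTT = 50 ms
Timeout = EstRTT + 4 * DevRTT
4 * DevRTT = 4 * 50 = 200
Timeout = 150 + 200 = 350 ms

350


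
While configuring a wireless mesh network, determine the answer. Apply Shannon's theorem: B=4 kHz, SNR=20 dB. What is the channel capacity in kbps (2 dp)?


Given: B = 4 kHz, SNR = 20 dB
SNR linear = 10^(20/10) = 100
1 + SNR = 101
log2(101) = 6.6582114828
C = 4 * 1000 * 6.6582114828 = 26632.8459 bps
C = 26.632846 kbps -> 26.63 kbps (2 dp)

26.63


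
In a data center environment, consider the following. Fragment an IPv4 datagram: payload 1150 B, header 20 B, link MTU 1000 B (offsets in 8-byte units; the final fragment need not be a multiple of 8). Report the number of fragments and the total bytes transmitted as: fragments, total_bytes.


Max data per non-final fragment = floor((MTU - header)/8)*8 = floor((1000 - 20)/8)*8 = floor(980/8)*8 = 976 B
Final fragment needs no 8-byte alignment: it can carry up to MTU - header = 980 B
Non-final fragments needed = ceil((payload - 980) / 976) = ceil(170/976) = ceil(0.1742) = 1
Number of fragments = 1 + 1 = 2
Fragment sizes (data): 1 * 976 B + 174 B (last, 174 <= 980 OK)
Total bytes sent = payload + n_frags * header = 1150 + 2*20 = 1150 + 40 = 1190 B

2, 1190


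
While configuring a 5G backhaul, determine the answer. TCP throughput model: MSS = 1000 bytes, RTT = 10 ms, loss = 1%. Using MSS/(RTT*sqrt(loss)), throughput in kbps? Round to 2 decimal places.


Given: MSS = 1000 bytes, RTT = 10 ms, loss = 1%
RTT in seconds = 10 / 1000 = 0.01
Loss rate = 1% = 0.01
sqrt(loss) = sqrt(0.01) = 0.1
Throughput (bytes/s) = 1000 / (0.01 * 0.1) = 1000000.0000
Throughput (kbps) = 1000000.0000 * 8 / 1000 = 8000.000000 -> 8000.00 kbps (2 dp)

8000.00


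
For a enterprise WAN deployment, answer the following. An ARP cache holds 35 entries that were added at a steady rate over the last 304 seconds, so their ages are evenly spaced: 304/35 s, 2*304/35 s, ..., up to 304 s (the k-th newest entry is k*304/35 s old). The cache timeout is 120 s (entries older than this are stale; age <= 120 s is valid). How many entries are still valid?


Ages are k * 304/35 s for k = 1..35 (spacing = 8.6857 s).
Entry k is valid iff k * 304/35 <= 120 iff k <= 35 * 120 / 304 = 13.8158
n_valid = floor(13.8158) = 13
(n_stale = 35 - 13 = 22)

13


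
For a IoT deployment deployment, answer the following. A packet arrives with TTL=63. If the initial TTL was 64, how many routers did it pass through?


Given: initial TTL = 64, received TTL = 63
Hops = initial TTL - received TTL
Hops = 64 - 63 = 1

1


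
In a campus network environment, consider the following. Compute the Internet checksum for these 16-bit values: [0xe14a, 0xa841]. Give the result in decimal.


Given words: [0xe14a, 0xa841]
Step 1: Sum all words
Raw sum = 57674 + 43073 = 100747
Step 2: Fold carry: (35211 + 1) = 35212
One's complement = ~35212 & 0xFFFF = 30323

30323


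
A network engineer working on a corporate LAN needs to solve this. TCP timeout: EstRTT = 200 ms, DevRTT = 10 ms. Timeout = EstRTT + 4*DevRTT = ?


Given: EstRTT = 200 ms, DevRTT = 10 ms
Timeout = EstRTT + 4 * DevRTT
4 * DevRTT = 4 * 10 = 40
Timeout = 200 + 40 = 240 ms

240


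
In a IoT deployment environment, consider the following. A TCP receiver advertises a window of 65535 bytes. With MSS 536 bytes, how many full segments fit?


Given: RWND = 65535 bytes, MSS = 536 bytes
Full segments = floor(RWND / MSS)
Full segments = floor(65535 / 536)
Full segments = floor(122.2668) = 122

122


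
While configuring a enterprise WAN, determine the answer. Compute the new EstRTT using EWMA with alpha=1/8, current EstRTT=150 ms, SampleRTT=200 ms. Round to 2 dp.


Given: EstRTT = 150 ms, SampleRTT = 200 ms, alpha = 1/8
New EstRTT = (1 - alpha) * EstRTT + alpha * SampleRTT
(7/8) * 150 = 131.25
(1/8) * 200 = 25
New EstRTT = 131.25 + 25 = 156.25 ms -> 156.25 ms (2 dp)

156.25


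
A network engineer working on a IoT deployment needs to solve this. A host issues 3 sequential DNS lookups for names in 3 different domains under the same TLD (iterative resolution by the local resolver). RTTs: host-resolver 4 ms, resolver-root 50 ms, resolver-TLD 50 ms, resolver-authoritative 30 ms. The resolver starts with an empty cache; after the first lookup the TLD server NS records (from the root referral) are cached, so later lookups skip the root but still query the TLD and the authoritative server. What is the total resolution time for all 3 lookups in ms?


Lookup 1 (cold cache): local + root + TLD + auth = 4 + 50 + 50 + 30 = 134 ms
Lookups 2..3 (TLD NS cached -> skip root; new domain -> still ask TLD and auth): local + TLD + auth = 4 + 50 + 30 = 84 ms each
Remaining 2 lookups: 2 * 84 = 168 ms
Total = 134 + 168 = 302 ms

302


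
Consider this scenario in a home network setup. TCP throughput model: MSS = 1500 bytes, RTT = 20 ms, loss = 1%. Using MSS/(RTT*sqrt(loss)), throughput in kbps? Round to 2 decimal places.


Given: MSS = 1500 bytes, RTT = 20 ms, loss = 1%
RTT in seconds = 20 / 1000 = 0.02
Loss rate = 1% = 0.01
sqrt(loss) = sqrt(0.01) = 0.1
Throughput (bytes/s) = 1500 / (0.02 * 0.1) = 750000.0000
Throughput (kbps) = 750000.0000 * 8 / 1000 = 6000.000000 -> 6000.00 kbps (2 dp)

6000.00


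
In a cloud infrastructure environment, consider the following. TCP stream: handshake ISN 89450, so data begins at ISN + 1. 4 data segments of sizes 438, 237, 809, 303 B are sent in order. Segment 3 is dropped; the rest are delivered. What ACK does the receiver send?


SYN uses sequence number 89450; first data byte = ISN + 1 = 89451.
Segment 1: SEQ = 89451, len = 438 B, covers [89451, 89888]
Segment 2: SEQ = 89889, len = 237 B, covers [89889, 90125]
Segment 3: SEQ = 90126, len = 809 B, covers [90126, 90934] [LOST]
Segment 4: SEQ = 90935, len = 303 B, covers [90935, 91237]
In-order data received: bytes [89451, 90125] (segments 1..2).
Segment 3 missing -> gap begins at byte 90126; later segments buffered out of order.
Cumulative ACK = next expected in-order byte = 89451 + 438 + 237 = 90126

90126


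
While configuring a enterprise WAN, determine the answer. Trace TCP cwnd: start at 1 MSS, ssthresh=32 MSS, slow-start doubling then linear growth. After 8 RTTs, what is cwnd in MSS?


RTT 0: cwnd = 1 MSS (initial)
RTT 1: cwnd = 2 MSS (slow start, doubled)
RTT 2: cwnd = 4 MSS (slow start, doubled)
RTT 3: cwnd = 8 MSS (slow start, doubled)
RTT 4: cwnd = 16 MSS (slow start, doubled)
RTT 5: cwnd = 32 MSS (slow start, doubled)
RTT 6: cwnd = 33 MSS (congestion avoidance, +1)
RTT 7: cwnd = 34 MSS (congestion avoidance, +1)
RTT 8: cwnd = 35 MSS (congestion avoidance, +1)

35


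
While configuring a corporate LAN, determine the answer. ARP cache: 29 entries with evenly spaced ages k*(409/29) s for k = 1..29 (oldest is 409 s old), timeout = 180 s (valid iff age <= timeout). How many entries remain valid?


Ages are k * 409/29 s for k = 1..29 (spacing = 14.1034 s).
Entry k is valid iff k * 409/29 <= 180 iff k <= 29 * 180 / 409 = 12.7628
n_valid = floor(12.7628) = 12
(n_stale = 29 - 12 = 17)

12


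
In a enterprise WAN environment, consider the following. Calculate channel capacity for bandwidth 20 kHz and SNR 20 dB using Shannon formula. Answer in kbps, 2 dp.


Given: B = 20 kHz, SNR = 20 dB
SNR linear = 10^(20/10) = 100
1 + SNR = 101
log2(101) = 6.6582114828
C = 20 * 1000 * 6.6582114828 = 133164.2297 bps
C = 133.164230 kbps -> 133.16 kbps (2 dp)

133.16


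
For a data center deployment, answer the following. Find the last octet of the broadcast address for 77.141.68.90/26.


Given: IP = 77.141.68.90, prefix = /26
Host bits = 32 - 26 = 6
Network last octet = 90 AND mask = 64
Host part size = 2^6 - 1 = 63
Broadcast last octet = 64 OR 63 = 127

127


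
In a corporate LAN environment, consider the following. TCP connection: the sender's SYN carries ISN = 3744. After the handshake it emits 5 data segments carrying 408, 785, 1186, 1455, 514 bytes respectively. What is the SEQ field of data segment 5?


The SYN occupies sequence number ISN = 3744, so the first data byte is ISN + 1 = 3745.
SEQ of data segment i = (ISN + 1) + sum of payload sizes of segments 1..i-1.
Segment 1: SEQ = 3745, payload = 408 bytes
Segment 2: SEQ = 4153, payload = 785 bytes
Segment 3: SEQ = 4938, payload = 1186 bytes
Segment 4: SEQ = 6124, payload = 1455 bytes
Segment 5: SEQ = 7579, payload = 514 bytes
SEQ of segment 5 = 3745 + 408 + 785 + 1186 + 1455 = 7579

7579


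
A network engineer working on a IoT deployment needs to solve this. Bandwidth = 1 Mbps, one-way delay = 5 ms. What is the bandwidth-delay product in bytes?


Given: bandwidth = 1 Mbps, delay = 5 ms
BDP in bits = 1 * 10^6 * 5 / 1000
BDP in bits = 5000
BDP in bytes = 5000 / 8 = 625

625


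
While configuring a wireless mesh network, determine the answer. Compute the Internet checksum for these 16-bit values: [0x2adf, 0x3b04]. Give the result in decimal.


Given words: [0x2adf, 0x3b04]
Step 1: Sum all words
Raw sum = 10975 + 15108 = 26083
One's complement = ~26083 & 0xFFFF = 39452

39452
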